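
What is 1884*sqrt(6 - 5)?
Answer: 1884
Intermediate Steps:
1884*sqrt(6 - 5) = 1884*sqrt(1) = 1884*1 = 1884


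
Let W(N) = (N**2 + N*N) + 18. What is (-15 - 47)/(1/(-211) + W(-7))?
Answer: -13082/24475 ≈ -0.53450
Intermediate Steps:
W(N) = 18 + 2*N**2 (W(N) = (N**2 + N**2) + 18 = 2*N**2 + 18 = 18 + 2*N**2)
(-15 - 47)/(1/(-211) + W(-7)) = (-15 - 47)/(1/(-211) + (18 + 2*(-7)**2)) = -62/(-1/211 + (18 + 2*49)) = -62/(-1/211 + (18 + 98)) = -62/(-1/211 + 116) = -62/24475/211 = -62*211/24475 = -13082/24475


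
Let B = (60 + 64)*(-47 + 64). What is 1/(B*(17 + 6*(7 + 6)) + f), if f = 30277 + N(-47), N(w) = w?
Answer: 1/230490 ≈ 4.3386e-6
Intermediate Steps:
B = 2108 (B = 124*17 = 2108)
f = 30230 (f = 30277 - 47 = 30230)
1/(B*(17 + 6*(7 + 6)) + f) = 1/(2108*(17 + 6*(7 + 6)) + 30230) = 1/(2108*(17 + 6*13) + 30230) = 1/(2108*(17 + 78) + 30230) = 1/(2108*95 + 30230) = 1/(200260 + 30230) = 1/230490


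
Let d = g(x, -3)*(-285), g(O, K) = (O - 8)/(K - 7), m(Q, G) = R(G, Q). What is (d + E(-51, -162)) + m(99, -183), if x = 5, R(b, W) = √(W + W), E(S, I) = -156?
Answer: -483/2 + 3*√22 ≈ -227.43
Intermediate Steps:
R(b, W) = √2*√W (R(b, W) = √(2*W) = √2*√W)
m(Q, G) = √2*√Q
g(O, K) = (-8 + O)/(-7 + K)
d = -171/2 (d = ((-8 + 5)/(-7 - 3))*(-285) = (-3/(-10))*(-285) = -⅒*(-3)*(-285) = (3/10)*(-285) = -171/2 ≈ -85.500)
(d + E(-51, -162)) + m(99, -183) = (-171/2 - 156) + √2*√99 = -483/2 + √2*(3*√11) = -483/2 + 3*√22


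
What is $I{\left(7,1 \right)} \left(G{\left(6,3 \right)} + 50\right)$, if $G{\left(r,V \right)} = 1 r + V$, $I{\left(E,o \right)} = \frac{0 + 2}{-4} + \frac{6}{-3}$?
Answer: $- \frac{295}{2} \approx -147.5$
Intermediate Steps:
$I{\left(E,o \right)} = - \frac{5}{2}$ ($I{\left(E,o \right)} = 2 \left(- \frac{1}{4}\right) + 6 \left(- \frac{1}{3}\right) = - \frac{1}{2} - 2 = - \frac{5}{2}$)
$G{\left(r,V \right)} = V + r$ ($G{\left(r,V \right)} = r + V = V + r$)
$I{\left(7,1 \right)} \left(G{\left(6,3 \right)} + 50\right) = - \frac{5 \left(\left(3 + 6\right) + 50\right)}{2} = - \frac{5 \left(9 + 50\right)}{2} = \left(- \frac{5}{2}\right) 59 = - \frac{295}{2}$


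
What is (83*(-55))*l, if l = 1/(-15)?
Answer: 913/3 ≈ 304.33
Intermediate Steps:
l = -1/15 ≈ -0.066667
(83*(-55))*l = (83*(-55))*(-1/15) = -4565*(-1/15) = 913/3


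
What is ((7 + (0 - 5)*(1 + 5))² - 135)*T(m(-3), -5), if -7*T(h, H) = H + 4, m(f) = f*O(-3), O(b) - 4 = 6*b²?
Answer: 394/7 ≈ 56.286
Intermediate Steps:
O(b) = 4 + 6*b²
m(f) = 58*f (m(f) = f*(4 + 6*(-3)²) = f*(4 + 6*9) = f*(4 + 54) = f*58 = 58*f)
T(h, H) = -4/7 - H/7 (T(h, H) = -(H + 4)/7 = -(4 + H)/7 = -4/7 - H/7)
((7 + (0 - 5)*(1 + 5))² - 135)*T(m(-3), -5) = ((7 + (0 - 5)*(1 + 5))² - 135)*(-4/7 - ⅐*(-5)) = ((7 - 5*6)² - 135)*(-4/7 + 5/7) = ((7 - 30)² - 135)*(⅐) = ((-23)² - 135)*(⅐) = (529 - 135)*(⅐) = 394*(⅐) = 394/7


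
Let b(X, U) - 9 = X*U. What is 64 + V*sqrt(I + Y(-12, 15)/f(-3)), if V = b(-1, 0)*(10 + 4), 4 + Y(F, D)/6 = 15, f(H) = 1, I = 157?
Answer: 64 + 126*sqrt(223) ≈ 1945.6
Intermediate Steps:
Y(F, D) = 66 (Y(F, D) = -24 + 6*15 = -24 + 90 = 66)
b(X, U) = 9 + U*X (b(X, U) = 9 + X*U = 9 + U*X)
V = 126 (V = (9 + 0*(-1))*(10 + 4) = (9 + 0)*14 = 9*14 = 126)
64 + V*sqrt(I + Y(-12, 15)/f(-3)) = 64 + 126*sqrt(157 + 66/1) = 64 + 126*sqrt(157 + 66*1) = 64 + 126*sqrt(157 + 66) = 64 + 126*sqrt(223)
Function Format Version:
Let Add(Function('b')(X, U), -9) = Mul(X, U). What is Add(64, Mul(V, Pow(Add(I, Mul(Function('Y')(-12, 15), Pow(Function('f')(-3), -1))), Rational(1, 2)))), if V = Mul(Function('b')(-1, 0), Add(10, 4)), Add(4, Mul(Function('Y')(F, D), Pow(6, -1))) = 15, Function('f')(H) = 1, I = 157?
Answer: Add(64, Mul(126, Pow(223, Rational(1, 2)))) ≈ 1945.6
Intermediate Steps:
Function('Y')(F, D) = 66 (Function('Y')(F, D) = Add(-24, Mul(6, 15)) = Add(-24, 90) = 66)
Function('b')(X, U) = Add(9, Mul(U, X)) (Function('b')(X, U) = Add(9, Mul(X, U)) = Add(9, Mul(U, X)))
V = 126 (V = Mul(Add(9, Mul(0, -1)), Add(10, 4)) = Mul(Add(9, 0), 14) = Mul(9, 14) = 126)
Add(64, Mul(V, Pow(Add(I, Mul(Function('Y')(-12, 15), Pow(Function('f')(-3), -1))), Rational(1, 2)))) = Add(64, Mul(126, Pow(Add(157, Mul(66, Pow(1, -1))), Rational(1, 2)))) = Add(64, Mul(126, Pow(Add(157, Mul(66, 1)), Rational(1, 2)))) = Add(64, Mul(126, Pow(Add(157, 66), Rational(1, 2)))) = Add(64, Mul(126, Pow(223, Rational(1, 2))))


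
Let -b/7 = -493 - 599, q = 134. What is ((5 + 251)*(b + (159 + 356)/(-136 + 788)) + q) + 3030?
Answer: 319517524/163 ≈ 1.9602e+6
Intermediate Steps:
b = 7644 (b = -7*(-493 - 599) = -7*(-1092) = 7644)
((5 + 251)*(b + (159 + 356)/(-136 + 788)) + q) + 3030 = ((5 + 251)*(7644 + (159 + 356)/(-136 + 788)) + 134) + 3030 = (256*(7644 + 515/652) + 134) + 3030 = (256*(4984403/652) + 134) + 3030 = (319001792/163 + 134) + 3030 = 319023634/163 + 3030 = 319517524/163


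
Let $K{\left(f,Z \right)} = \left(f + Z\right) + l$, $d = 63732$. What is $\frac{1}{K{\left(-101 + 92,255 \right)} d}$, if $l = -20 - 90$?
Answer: $\frac{1}{8667552} \approx 1.1537 \cdot 10^{-7}$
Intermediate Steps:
$l = -110$ ($l = -20 - 90 = -110$)
$K{\left(f,Z \right)} = -110 + Z + f$ ($K{\left(f,Z \right)} = \left(f + Z\right) - 110 = \left(Z + f\right) - 110 = -110 + Z + f$)
$\frac{1}{K{\left(-101 + 92,255 \right)} d} = \frac{1}{\left(-110 + 255 + \left(-101 + 92\right)\right) 63732} = \frac{1}{-110 + 255 - 9} \cdot \frac{1}{63732} = \frac{1}{136} \cdot \frac{1}{63732} = \frac{1}{8667552}$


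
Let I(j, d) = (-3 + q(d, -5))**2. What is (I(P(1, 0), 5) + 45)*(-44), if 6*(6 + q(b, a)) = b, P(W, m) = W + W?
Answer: -44231/9 ≈ -4914.6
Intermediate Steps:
P(W, m) = 2*W
q(b, a) = -6 + b/6
I(j, d) = (-9 + d/6)**2 (I(j, d) = (-3 + (-6 + d/6))**2 = (-9 + d/6)**2)
(I(P(1, 0), 5) + 45)*(-44) = ((-54 + 5)**2/36 + 45)*(-44) = ((1/36)*(-49)**2 + 45)*(-44) = ((1/36)*2401 + 45)*(-44) = (2401/36 + 45)*(-44) = (4021/36)*(-44) = -44231/9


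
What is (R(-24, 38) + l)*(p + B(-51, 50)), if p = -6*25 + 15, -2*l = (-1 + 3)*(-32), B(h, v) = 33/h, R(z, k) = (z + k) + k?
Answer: -193704/17 ≈ -11394.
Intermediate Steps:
R(z, k) = z + 2*k (R(z, k) = (k + z) + k = z + 2*k)
l = 32 (l = -(-1 + 3)*(-32)/2 = -(-32) = -½*(-64) = 32)
p = -135 (p = -150 + 15 = -135)
(R(-24, 38) + l)*(p + B(-51, 50)) = ((-24 + 2*38) + 32)*(-135 + 33/(-51)) = ((-24 + 76) + 32)*(-135 + 33*(-1/51)) = (52 + 32)*(-135 - 11/17) = 84*(-2306/17) = -193704/17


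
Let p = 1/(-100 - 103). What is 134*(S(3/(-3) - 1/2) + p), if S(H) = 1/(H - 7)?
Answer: -56682/3451 ≈ -16.425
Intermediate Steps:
p = -1/203 (p = 1/(-203) = -1/203 ≈ -0.0049261)
S(H) = 1/(-7 + H)
134*(S(3/(-3) - 1/2) + p) = 134*(1/(-7 + (3/(-3) - 1/2)) - 1/203) = 134*(1/(-7 + (3*(-⅓) - 1*½)) - 1/203) = 134*(1/(-7 + (-1 - ½)) - 1/203) = 134*(1/(-7 - 3/2) - 1/203) = 134*(1/(-17/2) - 1/203) = 134*(-2/17 - 1/203) = 134*(-423/3451) = -56682/3451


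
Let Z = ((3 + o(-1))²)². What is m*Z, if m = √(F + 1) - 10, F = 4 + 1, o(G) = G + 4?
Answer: -12960 + 1296*√6 ≈ -9785.5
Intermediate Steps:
o(G) = 4 + G
F = 5
m = -10 + √6 (m = √(5 + 1) - 10 = √6 - 10 = -10 + √6 ≈ -7.5505)
Z = 1296 (Z = ((3 + (4 - 1))²)² = ((3 + 3)²)² = (6²)² = 36² = 1296)
m*Z = (-10 + √6)*1296 = -12960 + 1296*√6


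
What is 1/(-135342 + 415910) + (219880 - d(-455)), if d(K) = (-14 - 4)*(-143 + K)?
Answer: 58671257889/280568 ≈ 2.0912e+5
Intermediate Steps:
d(K) = 2574 - 18*K (d(K) = -18*(-143 + K) = 2574 - 18*K)
1/(-135342 + 415910) + (219880 - d(-455)) = 1/(-135342 + 415910) + (219880 - (2574 - 18*(-455))) = 1/280568 + (219880 - (2574 + 8190)) = 1/280568 + (219880 - 1*10764) = 1/280568 + (219880 - 10764) = 1/280568 + 209116 = 58671257889/280568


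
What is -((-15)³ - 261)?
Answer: 3636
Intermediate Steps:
-((-15)³ - 261) = -(-3375 - 261) = -1*(-3636) = 3636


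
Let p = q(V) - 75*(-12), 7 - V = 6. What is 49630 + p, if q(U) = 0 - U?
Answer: 50529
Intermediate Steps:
V = 1 (V = 7 - 1*6 = 7 - 6 = 1)
q(U) = -U
p = 899 (p = -1*1 - 75*(-12) = -1 + 900 = 899)
49630 + p = 49630 + 899 = 50529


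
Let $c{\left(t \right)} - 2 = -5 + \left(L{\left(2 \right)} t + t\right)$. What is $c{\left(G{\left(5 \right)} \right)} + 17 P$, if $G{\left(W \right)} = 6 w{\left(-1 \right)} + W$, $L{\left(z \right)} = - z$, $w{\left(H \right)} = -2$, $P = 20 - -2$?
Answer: $378$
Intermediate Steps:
$P = 22$ ($P = 20 + 2 = 22$)
$G{\left(W \right)} = -12 + W$ ($G{\left(W \right)} = 6 \left(-2\right) + W = -12 + W$)
$c{\left(t \right)} = -3 - t$ ($c{\left(t \right)} = 2 - \left(5 - t - \left(-1\right) 2 t\right) = 2 + \left(-5 + \left(- 2 t + t\right)\right) = 2 - \left(5 + t\right) = -3 - t$)
$c{\left(G{\left(5 \right)} \right)} + 17 P = \left(-3 - \left(-12 + 5\right)\right) + 17 \cdot 22 = \left(-3 - -7\right) + 374 = \left(-3 + 7\right) + 374 = 4 + 374 = 378$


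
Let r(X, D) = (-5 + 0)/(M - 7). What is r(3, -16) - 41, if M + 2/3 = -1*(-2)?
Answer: -682/17 ≈ -40.118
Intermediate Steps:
M = 4/3 (M = -⅔ - 1*(-2) = -⅔ + 2 = 4/3 ≈ 1.3333)
r(X, D) = 15/17 (r(X, D) = (-5 + 0)/(4/3 - 7) = -5/(-17/3) = -5*(-3/17) = 15/17)
r(3, -16) - 41 = 15/17 - 41 = -682/17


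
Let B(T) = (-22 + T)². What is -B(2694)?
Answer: -7139584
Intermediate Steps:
-B(2694) = -(-22 + 2694)² = -1*2672² = -1*7139584 = -7139584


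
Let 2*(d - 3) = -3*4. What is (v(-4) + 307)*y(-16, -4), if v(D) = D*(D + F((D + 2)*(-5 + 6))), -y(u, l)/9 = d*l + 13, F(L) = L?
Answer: -74475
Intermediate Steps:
d = -3 (d = 3 + (-3*4)/2 = 3 + (1/2)*(-12) = 3 - 6 = -3)
y(u, l) = -117 + 27*l (y(u, l) = -9*(-3*l + 13) = -9*(13 - 3*l) = -117 + 27*l)
v(D) = D*(2 + 2*D) (v(D) = D*(D + (D + 2)*(-5 + 6)) = D*(D + (2 + D)*1) = D*(D + (2 + D)) = D*(2 + 2*D))
(v(-4) + 307)*y(-16, -4) = (2*(-4)*(1 - 4) + 307)*(-117 + 27*(-4)) = (2*(-4)*(-3) + 307)*(-117 - 108) = (24 + 307)*(-225) = 331*(-225) = -74475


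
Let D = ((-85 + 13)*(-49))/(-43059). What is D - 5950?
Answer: -85401526/14353 ≈ -5950.1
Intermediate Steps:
D = -1176/14353 (D = -72*(-49)*(-1/43059) = 3528*(-1/43059) = -1176/14353 ≈ -0.081934)
D - 5950 = -1176/14353 - 5950 = -85401526/14353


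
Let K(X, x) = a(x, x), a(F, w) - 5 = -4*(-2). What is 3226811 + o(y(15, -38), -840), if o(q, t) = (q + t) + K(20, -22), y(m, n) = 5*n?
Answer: 3225794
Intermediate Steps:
a(F, w) = 13 (a(F, w) = 5 - 4*(-2) = 5 + 8 = 13)
K(X, x) = 13
o(q, t) = 13 + q + t (o(q, t) = (q + t) + 13 = 13 + q + t)
3226811 + o(y(15, -38), -840) = 3226811 + (13 + 5*(-38) - 840) = 3226811 + (13 - 190 - 840) = 3226811 - 1017 = 3225794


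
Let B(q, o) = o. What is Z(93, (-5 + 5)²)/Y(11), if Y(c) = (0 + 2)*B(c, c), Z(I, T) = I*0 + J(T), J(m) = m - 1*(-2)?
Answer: 1/11 ≈ 0.090909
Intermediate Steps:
J(m) = 2 + m (J(m) = m + 2 = 2 + m)
Z(I, T) = 2 + T (Z(I, T) = I*0 + (2 + T) = 0 + (2 + T) = 2 + T)
Y(c) = 2*c (Y(c) = (0 + 2)*c = 2*c)
Z(93, (-5 + 5)²)/Y(11) = (2 + (-5 + 5)²)/((2*11)) = (2 + 0²)/22 = (2 + 0)*(1/22) = 2*(1/22) = 1/11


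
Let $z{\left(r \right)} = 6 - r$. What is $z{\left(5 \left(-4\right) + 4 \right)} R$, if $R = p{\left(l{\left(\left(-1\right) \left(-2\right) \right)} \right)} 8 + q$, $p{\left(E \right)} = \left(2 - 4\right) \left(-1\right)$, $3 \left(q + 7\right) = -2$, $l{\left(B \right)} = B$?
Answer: $\frac{550}{3} \approx 183.33$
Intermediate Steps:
$q = - \frac{23}{3}$ ($q = -7 + \frac{1}{3} \left(-2\right) = -7 - \frac{2}{3} = - \frac{23}{3} \approx -7.6667$)
$p{\left(E \right)} = 2$ ($p{\left(E \right)} = \left(-2\right) \left(-1\right) = 2$)
$R = \frac{25}{3}$ ($R = 2 \cdot 8 - \frac{23}{3} = 16 - \frac{23}{3} = \frac{25}{3} \approx 8.3333$)
$z{\left(5 \left(-4\right) + 4 \right)} R = \left(6 - \left(5 \left(-4\right) + 4\right)\right) \frac{25}{3} = \left(6 - \left(-20 + 4\right)\right) \frac{25}{3} = \left(6 - -16\right) \frac{25}{3} = \left(6 + 16\right) \frac{25}{3} = 22 \cdot \frac{25}{3} = \frac{550}{3}$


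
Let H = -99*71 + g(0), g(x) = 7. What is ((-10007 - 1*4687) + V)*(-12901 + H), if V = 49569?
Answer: -694814625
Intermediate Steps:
H = -7022 (H = -99*71 + 7 = -7029 + 7 = -7022)
((-10007 - 1*4687) + V)*(-12901 + H) = ((-10007 - 1*4687) + 49569)*(-12901 - 7022) = ((-10007 - 4687) + 49569)*(-19923) = (-14694 + 49569)*(-19923) = 34875*(-19923) = -694814625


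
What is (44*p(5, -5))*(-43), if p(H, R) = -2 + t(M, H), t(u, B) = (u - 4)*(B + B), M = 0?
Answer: 79464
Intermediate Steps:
t(u, B) = 2*B*(-4 + u) (t(u, B) = (-4 + u)*(2*B) = 2*B*(-4 + u))
p(H, R) = -2 - 8*H (p(H, R) = -2 + 2*H*(-4 + 0) = -2 + 2*H*(-4) = -2 - 8*H)
(44*p(5, -5))*(-43) = (44*(-2 - 8*5))*(-43) = (44*(-2 - 40))*(-43) = (44*(-42))*(-43) = -1848*(-43) = 79464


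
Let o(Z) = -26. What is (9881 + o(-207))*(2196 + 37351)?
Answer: 389735685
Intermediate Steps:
(9881 + o(-207))*(2196 + 37351) = (9881 - 26)*(2196 + 37351) = 9855*39547 = 389735685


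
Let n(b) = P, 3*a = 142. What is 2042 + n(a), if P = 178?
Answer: 2220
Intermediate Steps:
a = 142/3 (a = (⅓)*142 = 142/3 ≈ 47.333)
n(b) = 178
2042 + n(a) = 2042 + 178 = 2220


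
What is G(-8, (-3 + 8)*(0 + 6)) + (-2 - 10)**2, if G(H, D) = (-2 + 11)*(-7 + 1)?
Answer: 90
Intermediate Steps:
G(H, D) = -54 (G(H, D) = 9*(-6) = -54)
G(-8, (-3 + 8)*(0 + 6)) + (-2 - 10)**2 = -54 + (-2 - 10)**2 = -54 + (-12)**2 = -54 + 144 = 90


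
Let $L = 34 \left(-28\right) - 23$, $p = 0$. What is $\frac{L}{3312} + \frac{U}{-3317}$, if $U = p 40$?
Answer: $- \frac{325}{1104} \approx -0.29438$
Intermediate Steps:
$U = 0$ ($U = 0 \cdot 40 = 0$)
$L = -975$ ($L = -952 - 23 = -975$)
$\frac{L}{3312} + \frac{U}{-3317} = - \frac{975}{3312} + \frac{0}{-3317} = \left(-975\right) \frac{1}{3312} + 0 \left(- \frac{1}{3317}\right) = - \frac{325}{1104} + 0 = - \frac{325}{1104}$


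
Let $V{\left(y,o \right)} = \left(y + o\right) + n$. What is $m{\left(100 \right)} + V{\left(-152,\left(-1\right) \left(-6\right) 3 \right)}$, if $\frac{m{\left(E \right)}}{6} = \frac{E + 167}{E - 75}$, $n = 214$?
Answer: $\frac{3602}{25} \approx 144.08$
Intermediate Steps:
$V{\left(y,o \right)} = 214 + o + y$ ($V{\left(y,o \right)} = \left(y + o\right) + 214 = \left(o + y\right) + 214 = 214 + o + y$)
$m{\left(E \right)} = \frac{6 \left(167 + E\right)}{-75 + E}$ ($m{\left(E \right)} = 6 \frac{E + 167}{E - 75} = 6 \frac{167 + E}{-75 + E} = \frac{6 \left(167 + E\right)}{-75 + E}$)
$m{\left(100 \right)} + V{\left(-152,\left(-1\right) \left(-6\right) 3 \right)} = \frac{6 \left(167 + 100\right)}{-75 + 100} + \left(214 + \left(-1\right) \left(-6\right) 3 - 152\right) = 6 \cdot \frac{1}{25} \cdot 267 + \left(214 + 6 \cdot 3 - 152\right) = 6 \cdot \frac{1}{25} \cdot 267 + \left(214 + 18 - 152\right) = \frac{1602}{25} + 80 = \frac{3602}{25}$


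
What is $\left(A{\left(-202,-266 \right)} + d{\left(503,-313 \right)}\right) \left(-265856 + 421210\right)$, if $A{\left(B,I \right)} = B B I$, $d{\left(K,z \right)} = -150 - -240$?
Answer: $-1686177205996$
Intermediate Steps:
$d{\left(K,z \right)} = 90$ ($d{\left(K,z \right)} = -150 + 240 = 90$)
$A{\left(B,I \right)} = I B^{2}$ ($A{\left(B,I \right)} = B^{2} I = I B^{2}$)
$\left(A{\left(-202,-266 \right)} + d{\left(503,-313 \right)}\right) \left(-265856 + 421210\right) = \left(- 266 \left(-202\right)^{2} + 90\right) \left(-265856 + 421210\right) = \left(\left(-266\right) 40804 + 90\right) 155354 = \left(-10853864 + 90\right) 155354 = \left(-10853774\right) 155354 = -1686177205996$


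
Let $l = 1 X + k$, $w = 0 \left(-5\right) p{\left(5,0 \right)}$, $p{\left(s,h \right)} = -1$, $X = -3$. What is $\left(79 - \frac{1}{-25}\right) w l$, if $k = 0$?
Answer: $0$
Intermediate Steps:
$w = 0$ ($w = 0 \left(-5\right) \left(-1\right) = 0 \left(-1\right) = 0$)
$l = -3$ ($l = 1 \left(-3\right) + 0 = -3 + 0 = -3$)
$\left(79 - \frac{1}{-25}\right) w l = \left(79 - \frac{1}{-25}\right) 0 \left(-3\right) = \left(79 - - \frac{1}{25}\right) 0 \left(-3\right) = \left(79 + \frac{1}{25}\right) 0 \left(-3\right) = \frac{1976}{25} \cdot 0 \left(-3\right) = 0 \left(-3\right) = 0$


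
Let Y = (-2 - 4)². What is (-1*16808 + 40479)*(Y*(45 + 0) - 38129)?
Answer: -864204539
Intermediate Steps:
Y = 36 (Y = (-6)² = 36)
(-1*16808 + 40479)*(Y*(45 + 0) - 38129) = (-1*16808 + 40479)*(36*(45 + 0) - 38129) = (-16808 + 40479)*(36*45 - 38129) = 23671*(1620 - 38129) = 23671*(-36509) = -864204539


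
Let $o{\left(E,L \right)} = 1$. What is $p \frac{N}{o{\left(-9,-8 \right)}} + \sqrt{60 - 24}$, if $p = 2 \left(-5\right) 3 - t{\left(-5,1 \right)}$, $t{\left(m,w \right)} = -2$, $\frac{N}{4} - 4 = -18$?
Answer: $1574$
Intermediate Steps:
$N = -56$ ($N = 16 + 4 \left(-18\right) = 16 - 72 = -56$)
$p = -28$ ($p = 2 \left(-5\right) 3 - -2 = \left(-10\right) 3 + 2 = -30 + 2 = -28$)
$p \frac{N}{o{\left(-9,-8 \right)}} + \sqrt{60 - 24} = - 28 \left(- \frac{56}{1}\right) + \sqrt{60 - 24} = - 28 \left(\left(-56\right) 1\right) + \sqrt{36} = \left(-28\right) \left(-56\right) + 6 = 1568 + 6 = 1574$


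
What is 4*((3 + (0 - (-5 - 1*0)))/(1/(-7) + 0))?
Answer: -224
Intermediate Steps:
4*((3 + (0 - (-5 - 1*0)))/(1/(-7) + 0)) = 4*((3 + (0 - (-5 + 0)))/(-⅐ + 0)) = 4*((3 + (0 - 1*(-5)))/(-⅐)) = 4*((3 + (0 + 5))*(-7)) = 4*((3 + 5)*(-7)) = 4*(8*(-7)) = 4*(-56) = -224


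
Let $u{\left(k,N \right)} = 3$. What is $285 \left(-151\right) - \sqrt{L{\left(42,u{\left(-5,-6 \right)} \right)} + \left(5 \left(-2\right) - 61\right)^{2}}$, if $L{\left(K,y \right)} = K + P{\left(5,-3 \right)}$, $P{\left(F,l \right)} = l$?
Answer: $-43035 - 2 \sqrt{1270} \approx -43106.0$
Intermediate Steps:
$L{\left(K,y \right)} = -3 + K$ ($L{\left(K,y \right)} = K - 3 = -3 + K$)
$285 \left(-151\right) - \sqrt{L{\left(42,u{\left(-5,-6 \right)} \right)} + \left(5 \left(-2\right) - 61\right)^{2}} = 285 \left(-151\right) - \sqrt{\left(-3 + 42\right) + \left(5 \left(-2\right) - 61\right)^{2}} = -43035 - \sqrt{39 + \left(-10 - 61\right)^{2}} = -43035 - \sqrt{39 + \left(-71\right)^{2}} = -43035 - \sqrt{39 + 5041} = -43035 - \sqrt{5080} = -43035 - 2 \sqrt{1270}$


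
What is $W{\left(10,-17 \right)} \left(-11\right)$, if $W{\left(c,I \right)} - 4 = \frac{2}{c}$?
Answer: $- \frac{231}{5} \approx -46.2$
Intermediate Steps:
$W{\left(c,I \right)} = 4 + \frac{2}{c}$
$W{\left(10,-17 \right)} \left(-11\right) = \left(4 + \frac{2}{10}\right) \left(-11\right) = \left(4 + 2 \cdot \frac{1}{10}\right) \left(-11\right) = \left(4 + \frac{1}{5}\right) \left(-11\right) = \frac{21}{5} \left(-11\right) = - \frac{231}{5}$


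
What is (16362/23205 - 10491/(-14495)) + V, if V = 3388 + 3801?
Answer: 12402806716/1724905 ≈ 7190.4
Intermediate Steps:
V = 7189
(16362/23205 - 10491/(-14495)) + V = (16362/23205 - 10491/(-14495)) + 7189 = (16362*(1/23205) - 10491*(-1/14495)) + 7189 = (5454/7735 + 807/1115) + 7189 = 2464671/1724905 + 7189 = 12402806716/1724905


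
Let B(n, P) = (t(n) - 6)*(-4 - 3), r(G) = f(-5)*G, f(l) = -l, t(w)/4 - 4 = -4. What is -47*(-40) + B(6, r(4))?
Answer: 1922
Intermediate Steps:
t(w) = 0 (t(w) = 16 + 4*(-4) = 16 - 16 = 0)
r(G) = 5*G (r(G) = (-1*(-5))*G = 5*G)
B(n, P) = 42 (B(n, P) = (0 - 6)*(-4 - 3) = -6*(-7) = 42)
-47*(-40) + B(6, r(4)) = -47*(-40) + 42 = 1880 + 42 = 1922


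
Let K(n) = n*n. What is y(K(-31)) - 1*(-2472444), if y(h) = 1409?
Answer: 2473853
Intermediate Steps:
K(n) = n²
y(K(-31)) - 1*(-2472444) = 1409 - 1*(-2472444) = 1409 + 2472444 = 2473853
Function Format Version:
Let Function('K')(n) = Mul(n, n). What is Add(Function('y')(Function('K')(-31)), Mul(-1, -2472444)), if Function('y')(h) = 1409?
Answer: 2473853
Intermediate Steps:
Function('K')(n) = Pow(n, 2)
Add(Function('y')(Function('K')(-31)), Mul(-1, -2472444)) = Add(1409, Mul(-1, -2472444)) = Add(1409, 2472444) = 2473853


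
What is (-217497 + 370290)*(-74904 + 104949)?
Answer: 4590665685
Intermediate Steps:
(-217497 + 370290)*(-74904 + 104949) = 152793*30045 = 4590665685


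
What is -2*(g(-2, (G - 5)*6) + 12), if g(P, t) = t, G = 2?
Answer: 12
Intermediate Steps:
-2*(g(-2, (G - 5)*6) + 12) = -2*((2 - 5)*6 + 12) = -2*(-3*6 + 12) = -2*(-18 + 12) = -2*(-6) = 12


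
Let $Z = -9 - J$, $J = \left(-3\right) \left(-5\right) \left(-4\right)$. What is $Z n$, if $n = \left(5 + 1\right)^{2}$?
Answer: $1836$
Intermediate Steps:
$J = -60$ ($J = 15 \left(-4\right) = -60$)
$n = 36$ ($n = 6^{2} = 36$)
$Z = 51$ ($Z = -9 - -60 = -9 + 60 = 51$)
$Z n = 51 \cdot 36 = 1836$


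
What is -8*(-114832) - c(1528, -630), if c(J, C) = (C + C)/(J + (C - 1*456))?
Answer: 203023606/221 ≈ 9.1866e+5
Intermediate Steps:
c(J, C) = 2*C/(-456 + C + J) (c(J, C) = (2*C)/(J + (C - 456)) = (2*C)/(J + (-456 + C)) = (2*C)/(-456 + C + J) = 2*C/(-456 + C + J))
-8*(-114832) - c(1528, -630) = -8*(-114832) - 2*(-630)/(-456 - 630 + 1528) = 918656 - 2*(-630)/442 = 918656 - 1*(-630/221) = 918656 + 630/221 = 203023606/221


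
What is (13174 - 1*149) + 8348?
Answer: 21373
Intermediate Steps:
(13174 - 1*149) + 8348 = (13174 - 149) + 8348 = 13025 + 8348 = 21373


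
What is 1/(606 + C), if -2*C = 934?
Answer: 1/139 ≈ 0.0071942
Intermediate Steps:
C = -467 (C = -1/2*934 = -467)
1/(606 + C) = 1/(606 - 467) = 1/139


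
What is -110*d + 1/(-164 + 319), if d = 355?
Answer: -6052749/155 ≈ -39050.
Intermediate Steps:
-110*d + 1/(-164 + 319) = -110*355 + 1/(-164 + 319) = -39050 + 1/155 = -6052749/155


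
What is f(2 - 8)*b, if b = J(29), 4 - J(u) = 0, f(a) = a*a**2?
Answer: -864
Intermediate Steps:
f(a) = a**3
J(u) = 4 (J(u) = 4 - 1*0 = 4 + 0 = 4)
b = 4
f(2 - 8)*b = (2 - 8)**3*4 = (-6)**3*4 = -216*4 = -864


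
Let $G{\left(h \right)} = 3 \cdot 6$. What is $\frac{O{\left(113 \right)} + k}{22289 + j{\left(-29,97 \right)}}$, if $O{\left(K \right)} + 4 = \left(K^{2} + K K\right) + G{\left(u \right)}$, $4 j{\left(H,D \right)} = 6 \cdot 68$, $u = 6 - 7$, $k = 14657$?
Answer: $\frac{40209}{22391} \approx 1.7958$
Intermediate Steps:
$u = -1$ ($u = 6 - 7 = -1$)
$j{\left(H,D \right)} = 102$ ($j{\left(H,D \right)} = \frac{6 \cdot 68}{4} = \frac{1}{4} \cdot 408 = 102$)
$G{\left(h \right)} = 18$
$O{\left(K \right)} = 14 + 2 K^{2}$ ($O{\left(K \right)} = -4 + \left(\left(K^{2} + K K\right) + 18\right) = -4 + \left(\left(K^{2} + K^{2}\right) + 18\right) = -4 + \left(2 K^{2} + 18\right) = -4 + \left(18 + 2 K^{2}\right) = 14 + 2 K^{2}$)
$\frac{O{\left(113 \right)} + k}{22289 + j{\left(-29,97 \right)}} = \frac{\left(14 + 2 \cdot 113^{2}\right) + 14657}{22289 + 102} = \frac{\left(14 + 2 \cdot 12769\right) + 14657}{22391} = \left(\left(14 + 25538\right) + 14657\right) \frac{1}{22391} = \left(25552 + 14657\right) \frac{1}{22391} = 40209 \cdot \frac{1}{22391} = \frac{40209}{22391}$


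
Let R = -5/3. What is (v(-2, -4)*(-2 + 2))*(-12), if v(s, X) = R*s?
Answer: 0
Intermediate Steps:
R = -5/3 (R = -5*1/3 = -5/3 ≈ -1.6667)
v(s, X) = -5*s/3
(v(-2, -4)*(-2 + 2))*(-12) = ((-5/3*(-2))*(-2 + 2))*(-12) = ((10/3)*0)*(-12) = 0*(-12) = 0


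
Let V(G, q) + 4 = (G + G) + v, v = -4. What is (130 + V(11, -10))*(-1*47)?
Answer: -6768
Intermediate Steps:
V(G, q) = -8 + 2*G (V(G, q) = -4 + ((G + G) - 4) = -4 + (2*G - 4) = -4 + (-4 + 2*G) = -8 + 2*G)
(130 + V(11, -10))*(-1*47) = (130 + (-8 + 2*11))*(-1*47) = (130 + (-8 + 22))*(-47) = (130 + 14)*(-47) = 144*(-47) = -6768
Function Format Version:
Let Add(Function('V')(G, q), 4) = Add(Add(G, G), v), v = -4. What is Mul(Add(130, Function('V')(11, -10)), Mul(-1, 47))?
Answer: -6768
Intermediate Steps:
Function('V')(G, q) = Add(-8, Mul(2, G)) (Function('V')(G, q) = Add(-4, Add(Add(G, G), -4)) = Add(-4, Add(Mul(2, G), -4)) = Add(-4, Add(-4, Mul(2, G))) = Add(-8, Mul(2, G)))
Mul(Add(130, Function('V')(11, -10)), Mul(-1, 47)) = Mul(Add(130, Add(-8, Mul(2, 11))), Mul(-1, 47)) = Mul(Add(130, Add(-8, 22)), -47) = Mul(Add(130, 14), -47) = Mul(144, -47) = -6768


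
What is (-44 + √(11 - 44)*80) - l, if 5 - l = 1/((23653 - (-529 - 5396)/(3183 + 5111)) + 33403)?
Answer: -23188182767/473228389 + 80*I*√33 ≈ -49.0 + 459.56*I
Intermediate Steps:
l = 2366133651/473228389 (l = 5 - 1/((23653 - (-529 - 5396)/(3183 + 5111)) + 33403) = 5 - 1/((23653 - (-5925)/8294) + 33403) = 5 - 1/((23653 - 1*(-5925/8294)) + 33403) = 5 - 1/((23653 + 5925/8294) + 33403) = 5 - 1/(196183907/8294 + 33403) = 5 - 1/473228389/8294 = 5 - 1*8294/473228389 = 5 - 8294/473228389 = 2366133651/473228389 ≈ 5.0000)
(-44 + √(11 - 44)*80) - l = (-44 + √(11 - 44)*80) - 1*2366133651/473228389 = (-44 + √(-33)*80) - 2366133651/473228389 = (-44 + (I*√33)*80) - 2366133651/473228389 = (-44 + 80*I*√33) - 2366133651/473228389 = -23188182767/473228389 + 80*I*√33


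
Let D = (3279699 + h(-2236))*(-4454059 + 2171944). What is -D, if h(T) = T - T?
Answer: 7484650283385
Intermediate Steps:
h(T) = 0
D = -7484650283385 (D = (3279699 + 0)*(-4454059 + 2171944) = 3279699*(-2282115) = -7484650283385)
-D = -1*(-7484650283385) = 7484650283385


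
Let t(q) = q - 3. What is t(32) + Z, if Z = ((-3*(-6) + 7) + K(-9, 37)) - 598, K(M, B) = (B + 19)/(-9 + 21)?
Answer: -1618/3 ≈ -539.33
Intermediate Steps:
t(q) = -3 + q
K(M, B) = 19/12 + B/12 (K(M, B) = (19 + B)/12 = (19 + B)*(1/12) = 19/12 + B/12)
Z = -1705/3 (Z = ((-3*(-6) + 7) + (19/12 + (1/12)*37)) - 598 = ((18 + 7) + (19/12 + 37/12)) - 598 = (25 + 14/3) - 598 = 89/3 - 598 = -1705/3 ≈ -568.33)
t(32) + Z = (-3 + 32) - 1705/3 = 29 - 1705/3 = -1618/3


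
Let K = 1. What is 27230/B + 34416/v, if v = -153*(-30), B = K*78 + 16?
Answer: 3561689/11985 ≈ 297.18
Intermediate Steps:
B = 94 (B = 1*78 + 16 = 78 + 16 = 94)
v = 4590
27230/B + 34416/v = 27230/94 + 34416/4590 = 27230*(1/94) + 34416*(1/4590) = 13615/47 + 1912/255 = 3561689/11985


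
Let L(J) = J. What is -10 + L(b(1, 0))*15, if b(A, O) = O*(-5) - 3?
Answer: -55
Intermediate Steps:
b(A, O) = -3 - 5*O (b(A, O) = -5*O - 3 = -3 - 5*O)
-10 + L(b(1, 0))*15 = -10 + (-3 - 5*0)*15 = -10 + (-3 + 0)*15 = -10 - 3*15 = -10 - 45 = -55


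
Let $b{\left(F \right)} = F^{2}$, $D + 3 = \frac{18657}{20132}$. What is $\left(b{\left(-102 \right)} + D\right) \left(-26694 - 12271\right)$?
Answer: $- \frac{8159722565385}{20132} \approx -4.0531 \cdot 10^{8}$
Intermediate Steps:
$D = - \frac{41739}{20132}$ ($D = -3 + \frac{18657}{20132} = - \frac{41739}{20132} \approx -2.0733$)
$\left(b{\left(-102 \right)} + D\right) \left(-26694 - 12271\right) = \left(\left(-102\right)^{2} - \frac{41739}{20132}\right) \left(-26694 - 12271\right) = \left(10404 - \frac{41739}{20132}\right) \left(-38965\right) = \frac{209411589}{20132} \left(-38965\right) = - \frac{8159722565385}{20132}$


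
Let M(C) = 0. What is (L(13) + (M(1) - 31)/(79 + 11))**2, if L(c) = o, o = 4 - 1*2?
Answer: 22201/8100 ≈ 2.7409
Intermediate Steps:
o = 2 (o = 4 - 2 = 2)
L(c) = 2
(L(13) + (M(1) - 31)/(79 + 11))**2 = (2 + (0 - 31)/(79 + 11))**2 = (2 - 31/90)**2 = (149/90)**2 = 22201/8100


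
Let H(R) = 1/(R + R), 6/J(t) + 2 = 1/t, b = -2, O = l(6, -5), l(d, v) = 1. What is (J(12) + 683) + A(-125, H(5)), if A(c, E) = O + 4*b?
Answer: 15476/23 ≈ 672.87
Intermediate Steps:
O = 1
J(t) = 6/(-2 + 1/t)
H(R) = 1/(2*R)
A(c, E) = -7 (A(c, E) = 1 + 4*(-2) = 1 - 8 = -7)
(J(12) + 683) + A(-125, H(5)) = (-6*12/(-1 + 2*12) + 683) - 7 = (-6*12/(-1 + 24) + 683) - 7 = (-6*12/23 + 683) - 7 = (-6*12*1/23 + 683) - 7 = (-72/23 + 683) - 7 = 15637/23 - 7 = 15476/23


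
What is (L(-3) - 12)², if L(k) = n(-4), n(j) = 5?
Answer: 49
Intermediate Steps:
L(k) = 5
(L(-3) - 12)² = (5 - 12)² = (-7)² = 49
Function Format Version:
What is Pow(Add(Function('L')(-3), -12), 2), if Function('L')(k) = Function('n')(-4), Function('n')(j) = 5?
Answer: 49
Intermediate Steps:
Function('L')(k) = 5
Pow(Add(Function('L')(-3), -12), 2) = Pow(Add(5, -12), 2) = Pow(-7, 2) = 49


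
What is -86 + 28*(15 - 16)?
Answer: -114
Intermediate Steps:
-86 + 28*(15 - 16) = -86 + 28*(-1) = -86 - 28 = -114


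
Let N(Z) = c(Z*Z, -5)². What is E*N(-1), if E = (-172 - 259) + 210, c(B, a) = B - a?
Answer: -7956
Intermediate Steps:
N(Z) = (5 + Z²)² (N(Z) = (Z*Z - 1*(-5))² = (Z² + 5)² = (5 + Z²)²)
E = -221 (E = -431 + 210 = -221)
E*N(-1) = -221*(5 + (-1)²)² = -221*(5 + 1)² = -221*6² = -221*36 = -7956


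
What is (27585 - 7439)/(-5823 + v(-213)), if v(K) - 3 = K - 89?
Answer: -10073/3061 ≈ -3.2908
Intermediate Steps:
v(K) = -86 + K (v(K) = 3 + (K - 89) = 3 + (-89 + K) = -86 + K)
(27585 - 7439)/(-5823 + v(-213)) = (27585 - 7439)/(-5823 + (-86 - 213)) = 20146/(-5823 - 299) = 20146/(-6122) = 20146*(-1/6122) = -10073/3061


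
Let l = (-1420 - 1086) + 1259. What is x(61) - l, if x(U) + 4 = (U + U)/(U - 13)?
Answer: 29893/24 ≈ 1245.5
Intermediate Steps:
x(U) = -4 + 2*U/(-13 + U) (x(U) = -4 + (U + U)/(U - 13) = -4 + (2*U)/(-13 + U) = -4 + 2*U/(-13 + U))
l = -1247 (l = -2506 + 1259 = -1247)
x(61) - l = 2*(26 - 1*61)/(-13 + 61) - 1*(-1247) = 2*(26 - 61)/48 + 1247 = 2*(1/48)*(-35) + 1247 = -35/24 + 1247 = 29893/24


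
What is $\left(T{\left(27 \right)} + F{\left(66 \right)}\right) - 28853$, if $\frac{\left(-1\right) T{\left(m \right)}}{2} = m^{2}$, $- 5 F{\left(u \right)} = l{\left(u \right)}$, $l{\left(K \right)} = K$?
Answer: $- \frac{151621}{5} \approx -30324.0$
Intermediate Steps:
$F{\left(u \right)} = - \frac{u}{5}$
$T{\left(m \right)} = - 2 m^{2}$
$\left(T{\left(27 \right)} + F{\left(66 \right)}\right) - 28853 = \left(- 2 \cdot 27^{2} - \frac{66}{5}\right) - 28853 = \left(\left(-2\right) 729 - \frac{66}{5}\right) - 28853 = \left(-1458 - \frac{66}{5}\right) - 28853 = - \frac{7356}{5} - 28853 = - \frac{151621}{5}$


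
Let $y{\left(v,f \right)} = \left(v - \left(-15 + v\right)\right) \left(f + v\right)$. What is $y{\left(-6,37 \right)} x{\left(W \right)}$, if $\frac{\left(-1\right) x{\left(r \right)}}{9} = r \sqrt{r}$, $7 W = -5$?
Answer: $\frac{20925 i \sqrt{35}}{49} \approx 2526.4 i$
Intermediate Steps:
$y{\left(v,f \right)} = 15 f + 15 v$ ($y{\left(v,f \right)} = 15 \left(f + v\right) = 15 f + 15 v$)
$W = - \frac{5}{7}$ ($W = \frac{1}{7} \left(-5\right) = - \frac{5}{7} \approx -0.71429$)
$x{\left(r \right)} = - 9 r^{\frac{3}{2}}$ ($x{\left(r \right)} = - 9 r \sqrt{r} = - 9 r^{\frac{3}{2}}$)
$y{\left(-6,37 \right)} x{\left(W \right)} = \left(15 \cdot 37 + 15 \left(-6\right)\right) \left(- 9 \left(- \frac{5}{7}\right)^{\frac{3}{2}}\right) = \left(555 - 90\right) \left(- 9 \left(- \frac{5 i \sqrt{35}}{49}\right)\right) = 465 \frac{45 i \sqrt{35}}{49} = \frac{20925 i \sqrt{35}}{49}$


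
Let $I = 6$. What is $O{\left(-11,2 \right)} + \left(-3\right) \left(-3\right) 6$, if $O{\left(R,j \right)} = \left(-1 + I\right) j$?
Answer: $64$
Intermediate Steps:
$O{\left(R,j \right)} = 5 j$ ($O{\left(R,j \right)} = \left(-1 + 6\right) j = 5 j$)
$O{\left(-11,2 \right)} + \left(-3\right) \left(-3\right) 6 = 5 \cdot 2 + \left(-3\right) \left(-3\right) 6 = 10 + 9 \cdot 6 = 10 + 54 = 64$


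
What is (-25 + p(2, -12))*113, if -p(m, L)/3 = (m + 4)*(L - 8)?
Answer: 37855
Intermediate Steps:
p(m, L) = -3*(-8 + L)*(4 + m) (p(m, L) = -3*(m + 4)*(L - 8) = -3*(4 + m)*(-8 + L) = -3*(-8 + L)*(4 + m))
(-25 + p(2, -12))*113 = (-25 + (96 - 12*(-12) + 24*2 - 3*(-12)*2))*113 = (-25 + (96 + 144 + 48 + 72))*113 = (-25 + 360)*113 = 335*113 = 37855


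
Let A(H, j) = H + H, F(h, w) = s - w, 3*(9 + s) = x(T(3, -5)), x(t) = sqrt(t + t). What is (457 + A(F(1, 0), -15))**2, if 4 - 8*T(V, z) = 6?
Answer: (1317 + I*sqrt(2))**2/9 ≈ 1.9272e+5 + 413.89*I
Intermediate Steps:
T(V, z) = -1/4 (T(V, z) = 1/2 - 1/8*6 = 1/2 - 3/4 = -1/4)
x(t) = sqrt(2)*sqrt(t) (x(t) = sqrt(2*t) = sqrt(2)*sqrt(t))
s = -9 + I*sqrt(2)/6 (s = -9 + (sqrt(2)*sqrt(-1/4))/3 = -9 + (sqrt(2)*(I/2))/3 = -9 + (I*sqrt(2)/2)/3 = -9 + I*sqrt(2)/6 ≈ -9.0 + 0.2357*I)
F(h, w) = -9 - w + I*sqrt(2)/6 (F(h, w) = (-9 + I*sqrt(2)/6) - w = -9 - w + I*sqrt(2)/6)
A(H, j) = 2*H
(457 + A(F(1, 0), -15))**2 = (457 + 2*(-9 - 1*0 + I*sqrt(2)/6))**2 = (457 + 2*(-9 + 0 + I*sqrt(2)/6))**2 = (457 + 2*(-9 + I*sqrt(2)/6))**2 = (457 + (-18 + I*sqrt(2)/3))**2 = (439 + I*sqrt(2)/3)**2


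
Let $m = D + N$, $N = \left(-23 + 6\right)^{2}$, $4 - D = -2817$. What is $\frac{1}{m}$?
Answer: $\frac{1}{3110} \approx 0.00032154$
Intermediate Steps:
$D = 2821$ ($D = 4 - -2817 = 4 + 2817 = 2821$)
$N = 289$ ($N = \left(-17\right)^{2} = 289$)
$m = 3110$ ($m = 2821 + 289 = 3110$)
$\frac{1}{m} = \frac{1}{3110}$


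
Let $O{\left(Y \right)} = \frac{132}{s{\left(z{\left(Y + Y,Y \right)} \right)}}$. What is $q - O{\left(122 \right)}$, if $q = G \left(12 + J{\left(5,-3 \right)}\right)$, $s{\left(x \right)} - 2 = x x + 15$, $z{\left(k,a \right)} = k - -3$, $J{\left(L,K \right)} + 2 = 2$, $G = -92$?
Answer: $- \frac{11228806}{10171} \approx -1104.0$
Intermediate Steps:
$J{\left(L,K \right)} = 0$ ($J{\left(L,K \right)} = -2 + 2 = 0$)
$z{\left(k,a \right)} = 3 + k$ ($z{\left(k,a \right)} = k + 3 = 3 + k$)
$s{\left(x \right)} = 17 + x^{2}$ ($s{\left(x \right)} = 2 + \left(x x + 15\right) = 2 + \left(x^{2} + 15\right) = 2 + \left(15 + x^{2}\right) = 17 + x^{2}$)
$q = -1104$ ($q = - 92 \left(12 + 0\right) = \left(-92\right) 12 = -1104$)
$O{\left(Y \right)} = \frac{132}{17 + \left(3 + 2 Y\right)^{2}}$ ($O{\left(Y \right)} = \frac{132}{17 + \left(3 + \left(Y + Y\right)\right)^{2}} = \frac{132}{17 + \left(3 + 2 Y\right)^{2}}$)
$q - O{\left(122 \right)} = -1104 - \frac{132}{17 + \left(3 + 2 \cdot 122\right)^{2}} = -1104 - \frac{132}{17 + \left(3 + 244\right)^{2}} = -1104 - \frac{132}{17 + 247^{2}} = -1104 - \frac{132}{17 + 61009} = -1104 - \frac{132}{61026} = -1104 - 132 \cdot \frac{1}{61026} = -1104 - \frac{22}{10171} = - \frac{11228806}{10171}$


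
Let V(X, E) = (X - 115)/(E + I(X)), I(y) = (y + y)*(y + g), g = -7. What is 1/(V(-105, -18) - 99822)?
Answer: -11751/1173008432 ≈ -1.0018e-5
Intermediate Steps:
I(y) = 2*y*(-7 + y) (I(y) = (y + y)*(y - 7) = (2*y)*(-7 + y) = 2*y*(-7 + y))
V(X, E) = (-115 + X)/(E + 2*X*(-7 + X)) (V(X, E) = (X - 115)/(E + 2*X*(-7 + X)) = (-115 + X)/(E + 2*X*(-7 + X)))
1/(V(-105, -18) - 99822) = 1/((-115 - 105)/(-18 + 2*(-105)*(-7 - 105)) - 99822) = 1/(-220/(-18 + 2*(-105)*(-112)) - 99822) = 1/(-220/(-18 + 23520) - 99822) = 1/(-220/23502 - 99822) = 1/((1/23502)*(-220) - 99822) = 1/(-110/11751 - 99822) = 1/(-1173008432/11751) = -11751/1173008432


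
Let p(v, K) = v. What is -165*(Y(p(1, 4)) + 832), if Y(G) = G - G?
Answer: -137280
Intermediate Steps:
Y(G) = 0
-165*(Y(p(1, 4)) + 832) = -165*(0 + 832) = -165*832 = -137280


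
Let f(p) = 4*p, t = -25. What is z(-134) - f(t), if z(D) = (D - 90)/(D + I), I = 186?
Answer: 1244/13 ≈ 95.692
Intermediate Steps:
z(D) = (-90 + D)/(186 + D) (z(D) = (D - 90)/(D + 186) = (-90 + D)/(186 + D))
z(-134) - f(t) = (-90 - 134)/(186 - 134) - 4*(-25) = -224/52 - 1*(-100) = (1/52)*(-224) + 100 = -56/13 + 100 = 1244/13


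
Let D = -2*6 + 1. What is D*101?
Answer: -1111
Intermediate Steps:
D = -11 (D = -12 + 1 = -11)
D*101 = -11*101 = -1111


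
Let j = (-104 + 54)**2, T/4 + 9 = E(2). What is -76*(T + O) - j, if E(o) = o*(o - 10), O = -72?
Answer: 10572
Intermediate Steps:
E(o) = o*(-10 + o)
T = -100 (T = -36 + 4*(2*(-10 + 2)) = -36 + 4*(2*(-8)) = -36 + 4*(-16) = -36 - 64 = -100)
j = 2500 (j = (-50)**2 = 2500)
-76*(T + O) - j = -76*(-100 - 72) - 1*2500 = -76*(-172) - 2500 = 13072 - 2500 = 10572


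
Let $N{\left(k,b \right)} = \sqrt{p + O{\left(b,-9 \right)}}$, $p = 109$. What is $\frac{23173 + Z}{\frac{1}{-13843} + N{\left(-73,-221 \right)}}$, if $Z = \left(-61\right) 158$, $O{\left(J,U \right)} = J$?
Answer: $- \frac{187365005}{21462408689} - \frac{10374775056860 i \sqrt{7}}{21462408689} \approx -0.0087299 - 1278.9 i$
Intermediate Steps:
$Z = -9638$
$N{\left(k,b \right)} = \sqrt{109 + b}$
$\frac{23173 + Z}{\frac{1}{-13843} + N{\left(-73,-221 \right)}} = \frac{23173 - 9638}{\frac{1}{-13843} + \sqrt{109 - 221}} = \frac{13535}{- \frac{1}{13843} + \sqrt{-112}} = \frac{13535}{- \frac{1}{13843} + 4 i \sqrt{7}}$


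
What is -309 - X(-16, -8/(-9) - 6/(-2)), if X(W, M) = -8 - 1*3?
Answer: -298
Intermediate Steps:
X(W, M) = -11 (X(W, M) = -8 - 3 = -11)
-309 - X(-16, -8/(-9) - 6/(-2)) = -309 - 1*(-11) = -309 + 11 = -298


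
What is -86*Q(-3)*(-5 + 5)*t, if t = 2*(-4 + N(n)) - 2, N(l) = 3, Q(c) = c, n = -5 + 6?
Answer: 0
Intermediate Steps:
n = 1
t = -4 (t = 2*(-4 + 3) - 2 = 2*(-1) - 2 = -2 - 2 = -4)
-86*Q(-3)*(-5 + 5)*t = -86*(-3*(-5 + 5))*(-4) = -86*(-3*0)*(-4) = -0*(-4) = -86*0 = 0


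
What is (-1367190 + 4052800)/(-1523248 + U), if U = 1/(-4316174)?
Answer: -11591560056140/6574603413153 ≈ -1.7631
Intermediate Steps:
U = -1/4316174 ≈ -2.3169e-7
(-1367190 + 4052800)/(-1523248 + U) = (-1367190 + 4052800)/(-1523248 - 1/4316174) = 2685610/(-6574603413153/4316174) = 2685610*(-4316174/6574603413153) = -11591560056140/6574603413153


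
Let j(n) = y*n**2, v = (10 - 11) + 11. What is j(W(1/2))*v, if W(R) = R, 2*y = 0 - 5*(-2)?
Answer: 25/2 ≈ 12.500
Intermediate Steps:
y = 5 (y = (0 - 5*(-2))/2 = (0 + 10)/2 = (1/2)*10 = 5)
v = 10 (v = -1 + 11 = 10)
j(n) = 5*n**2
j(W(1/2))*v = (5*(1/2)**2)*10 = (5*(1/4))*10 = (5/4)*10 = 25/2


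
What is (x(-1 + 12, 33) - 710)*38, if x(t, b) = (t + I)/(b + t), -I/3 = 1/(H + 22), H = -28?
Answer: -1186683/44 ≈ -26970.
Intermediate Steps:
I = ½ (I = -3/(-28 + 22) = -3/(-6) = -3*(-⅙) = ½ ≈ 0.50000)
x(t, b) = (½ + t)/(b + t) (x(t, b) = (t + ½)/(b + t) = (½ + t)/(b + t))
(x(-1 + 12, 33) - 710)*38 = ((½ + (-1 + 12))/(33 + (-1 + 12)) - 710)*38 = ((½ + 11)/(33 + 11) - 710)*38 = ((23/2)/44 - 710)*38 = ((1/44)*(23/2) - 710)*38 = (23/88 - 710)*38 = -62457/88*38 = -1186683/44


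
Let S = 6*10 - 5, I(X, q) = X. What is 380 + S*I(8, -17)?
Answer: 820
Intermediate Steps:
S = 55 (S = 60 - 5 = 55)
380 + S*I(8, -17) = 380 + 55*8 = 380 + 440 = 820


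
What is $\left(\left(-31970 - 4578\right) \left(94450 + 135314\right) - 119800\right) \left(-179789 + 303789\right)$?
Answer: $-1041294274528000$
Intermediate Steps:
$\left(\left(-31970 - 4578\right) \left(94450 + 135314\right) - 119800\right) \left(-179789 + 303789\right) = \left(\left(-31970 - 4578\right) 229764 - 119800\right) 124000 = \left(\left(-36548\right) 229764 - 119800\right) 124000 = \left(-8397414672 - 119800\right) 124000 = \left(-8397534472\right) 124000 = -1041294274528000$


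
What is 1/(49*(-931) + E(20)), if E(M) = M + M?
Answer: -1/45579 ≈ -2.1940e-5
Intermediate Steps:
E(M) = 2*M
1/(49*(-931) + E(20)) = 1/(49*(-931) + 2*20) = 1/(-45619 + 40) = 1/(-45579) = -1/45579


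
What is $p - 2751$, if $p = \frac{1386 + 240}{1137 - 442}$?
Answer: $- \frac{1910319}{695} \approx -2748.7$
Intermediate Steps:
$p = \frac{1626}{695} \approx 2.3396$
$p - 2751 = \frac{1626}{695} - 2751 = - \frac{1910319}{695}$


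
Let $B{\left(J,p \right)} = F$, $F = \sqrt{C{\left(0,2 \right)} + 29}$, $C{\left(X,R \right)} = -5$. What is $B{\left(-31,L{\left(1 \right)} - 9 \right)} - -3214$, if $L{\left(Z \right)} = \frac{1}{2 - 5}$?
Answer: $3214 + 2 \sqrt{6} \approx 3218.9$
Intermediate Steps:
$L{\left(Z \right)} = - \frac{1}{3}$ ($L{\left(Z \right)} = \frac{1}{-3} = - \frac{1}{3}$)
$F = 2 \sqrt{6}$ ($F = \sqrt{-5 + 29} = \sqrt{24} = 2 \sqrt{6} \approx 4.899$)
$B{\left(J,p \right)} = 2 \sqrt{6}$
$B{\left(-31,L{\left(1 \right)} - 9 \right)} - -3214 = 2 \sqrt{6} - -3214 = 2 \sqrt{6} + 3214 = 3214 + 2 \sqrt{6}$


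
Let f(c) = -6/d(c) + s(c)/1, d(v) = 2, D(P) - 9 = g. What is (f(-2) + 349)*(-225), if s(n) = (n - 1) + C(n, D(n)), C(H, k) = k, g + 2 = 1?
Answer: -78975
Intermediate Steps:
g = -1 (g = -2 + 1 = -1)
D(P) = 8 (D(P) = 9 - 1 = 8)
s(n) = 7 + n (s(n) = (n - 1) + 8 = (-1 + n) + 8 = 7 + n)
f(c) = 4 + c (f(c) = -6/2 + (7 + c)/1 = -6*1/2 + (7 + c)*1 = -3 + (7 + c) = 4 + c)
(f(-2) + 349)*(-225) = ((4 - 2) + 349)*(-225) = (2 + 349)*(-225) = 351*(-225) = -78975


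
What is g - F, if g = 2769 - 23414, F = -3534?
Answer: -17111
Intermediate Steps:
g = -20645
g - F = -20645 - 1*(-3534) = -20645 + 3534 = -17111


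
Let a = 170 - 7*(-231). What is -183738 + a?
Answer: -181951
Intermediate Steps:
a = 1787 (a = 170 + 1617 = 1787)
-183738 + a = -183738 + 1787 = -181951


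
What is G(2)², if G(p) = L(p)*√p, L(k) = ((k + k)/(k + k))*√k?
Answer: 4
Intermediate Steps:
L(k) = √k (L(k) = ((2*k)/((2*k)))*√k = ((2*k)*(1/(2*k)))*√k = 1*√k = √k)
G(p) = p (G(p) = √p*√p = p)
G(2)² = 2² = 4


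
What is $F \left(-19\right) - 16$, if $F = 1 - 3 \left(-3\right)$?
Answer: $-206$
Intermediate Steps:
$F = 10$ ($F = 1 - -9 = 1 + 9 = 10$)
$F \left(-19\right) - 16 = 10 \left(-19\right) - 16 = -190 - 16 = -206$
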